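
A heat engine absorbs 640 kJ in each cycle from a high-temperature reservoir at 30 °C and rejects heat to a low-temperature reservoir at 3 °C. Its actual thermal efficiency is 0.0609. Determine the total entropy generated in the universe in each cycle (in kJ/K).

T_H = 30 °C → 30 + 273.15 = 303.15 K.
T_C = 3 °C → 3 + 273.15 = 276.15 K.
W = η·Q_H = 0.0609 × 640 = 38.98 kJ, so Q_C = Q_H − W = 601.0 kJ.
Reservoir entropy changes: ΔS_H = −Q_H/T_H = −640/303.15 = -2.111 kJ/K and ΔS_C = +Q_C/T_C = 601.0/276.15 = 2.176 kJ/K.
ΔS_univ = −Q_H/T_H + Q_C/T_C = 0.0653 kJ/K (> 0, since η = 0.0609 < η_Carnot = 0.089).

ΔS_univ ≈ 0.0653 kJ/K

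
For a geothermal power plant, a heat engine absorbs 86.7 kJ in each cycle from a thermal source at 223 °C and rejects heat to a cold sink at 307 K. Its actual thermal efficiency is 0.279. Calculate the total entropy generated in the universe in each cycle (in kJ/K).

T_H = 223 °C → 223 + 273.15 = 496.15 K.
W = η·Q_H = 0.279 × 86.7 = 24.19 kJ, so Q_C = Q_H − W = 62.51 kJ.
The hot reservoir loses entropy Q_H/T_H = 86.7/496.15 = 0.1747 kJ/K; the cold reservoir gains Q_C/T_C = 62.51/307.00 = 0.2036 kJ/K.
ΔS_univ = −Q_H/T_H + Q_C/T_C = 0.02887 kJ/K (> 0, since η = 0.279 < η_Carnot = 0.381).

ΔS_univ ≈ 0.02887 kJ/K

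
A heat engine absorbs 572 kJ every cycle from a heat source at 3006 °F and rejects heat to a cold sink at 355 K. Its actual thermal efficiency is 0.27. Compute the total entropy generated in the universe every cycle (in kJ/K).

T_H = 3006 °F → (3006 − 32) × 5/9 = 1652.22 °C = 1925.37 K.
W = η·Q_H = 0.27 × 572 = 154.4 kJ, so Q_C = Q_H − W = 417.6 kJ.
The hot reservoir loses entropy Q_H/T_H = 572/1925.37 = 0.2971 kJ/K; the cold reservoir gains Q_C/T_C = 417.6/355.00 = 1.176 kJ/K.
ΔS_univ = −Q_H/T_H + Q_C/T_C = 0.879 kJ/K (> 0, since η = 0.27 < η_Carnot = 0.816).

ΔS_univ ≈ 0.879 kJ/K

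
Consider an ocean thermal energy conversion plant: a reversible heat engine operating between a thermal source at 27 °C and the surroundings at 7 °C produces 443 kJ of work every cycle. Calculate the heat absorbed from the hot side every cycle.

T_H = 27 °C → 27 + 273.15 = 300.15 K.
T_C = 7 °C → 7 + 273.15 = 280.15 K.
η_rev = 1 − T_C/T_H = 1 − 280.15/300.15 = 0.0666.
Q_H = W/η = 443/0.0666 = 6650 kJ.

Q_H ≈ 6650 kJ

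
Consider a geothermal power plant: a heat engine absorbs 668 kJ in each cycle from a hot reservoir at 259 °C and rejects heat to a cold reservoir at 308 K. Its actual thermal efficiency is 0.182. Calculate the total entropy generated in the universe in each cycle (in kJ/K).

T_H = 259 °C → 259 + 273.15 = 532.15 K.
W = η·Q_H = 0.182 × 668 = 121.6 kJ, so Q_C = Q_H − W = 546.4 kJ.
Reservoir entropy changes: ΔS_H = −Q_H/T_H = −668/532.15 = -1.255 kJ/K and ΔS_C = +Q_C/T_C = 546.4/308.00 = 1.774 kJ/K.
ΔS_univ = −Q_H/T_H + Q_C/T_C = 0.5188 kJ/K (> 0, since η = 0.182 < η_Carnot = 0.421).

ΔS_univ ≈ 0.5188 kJ/K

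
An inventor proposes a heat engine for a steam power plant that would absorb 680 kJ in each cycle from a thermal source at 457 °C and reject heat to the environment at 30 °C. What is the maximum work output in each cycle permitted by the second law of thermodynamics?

T_H = 457 °C → 457 + 273.15 = 730.15 K.
T_C = 30 °C → 30 + 273.15 = 303.15 K.
No engine can exceed the Carnot limit: η_max = 1 − T_C/T_H = 1 − 303.15/730.15 = 0.5848.
W_max = η_max · Q_H = 0.5848 × 680 = 398 kJ.

W_max ≈ 398 kJ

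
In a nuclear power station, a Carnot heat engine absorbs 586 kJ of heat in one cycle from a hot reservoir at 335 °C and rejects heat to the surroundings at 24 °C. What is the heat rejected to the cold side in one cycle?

T_H = 335 °C → 335 + 273.15 = 608.15 K.
T_C = 24 °C → 24 + 273.15 = 297.15 K.
For a reversible engine, η = 1 − T_C/T_H = 1 − 297.15/608.15 = 0.5114.
For a reversible cycle Q_C/Q_H = T_C/T_H, so Q_C = 586 × 297.15/608.15 = 286 kJ.

Q_C ≈ 286 kJ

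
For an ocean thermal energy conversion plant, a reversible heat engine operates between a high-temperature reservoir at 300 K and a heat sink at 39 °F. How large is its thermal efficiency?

T_C = 39 °F → (39 − 32) × 5/9 = 3.89 °C = 277.04 K.
Since the cycle is reversible, η = 1 − T_C/T_H = 1 − 277.04/300.00 = 0.0765.

η ≈ 0.0765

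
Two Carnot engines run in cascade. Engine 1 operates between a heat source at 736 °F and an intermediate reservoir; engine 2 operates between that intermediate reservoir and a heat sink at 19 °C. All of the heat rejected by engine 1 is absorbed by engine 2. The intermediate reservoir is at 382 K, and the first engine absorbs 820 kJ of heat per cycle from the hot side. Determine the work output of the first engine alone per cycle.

W₁ ≈ 348 kJ

T_H = 736 °F → (736 − 32) × 5/9 = 391.11 °C = 664.26 K.
T_C = 19 °C → 19 + 273.15 = 292.15 K.
First-stage efficiency η₁ = 1 − T_m/T_H = 1 − 382.00/664.26 = 0.4249.
W₁ = η₁·Q_H = 0.4249 × 820 = 348 kJ.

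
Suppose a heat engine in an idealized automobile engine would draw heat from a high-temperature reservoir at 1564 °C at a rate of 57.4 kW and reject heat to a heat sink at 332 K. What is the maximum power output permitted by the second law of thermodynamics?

Ẇ_max ≈ 47.0 kW

T_H = 1564 °C → 1564 + 273.15 = 1837.15 K.
The upper bound on efficiency is η_max = 1 − T_C/T_H = 1 − 332.00/1837.15 = 0.8193.
W_max = η_max · Q_H = 0.8193 × 57.4 = 47.0 kW.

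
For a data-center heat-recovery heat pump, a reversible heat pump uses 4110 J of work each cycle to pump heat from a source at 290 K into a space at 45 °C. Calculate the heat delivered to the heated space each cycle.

T_H = 45 °C → 45 + 273.15 = 318.15 K.
COP_HP = T_H/(T_H − T_C) = 318.15/28.15 = 11.3020.
Q_H = COP_HP · W = 11.3020 × 4110 = 46450 J.

Q_H ≈ 46450 J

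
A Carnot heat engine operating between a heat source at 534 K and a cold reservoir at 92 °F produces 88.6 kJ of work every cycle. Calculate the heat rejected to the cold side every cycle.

T_C = 92 °F → (92 − 32) × 5/9 = 33.33 °C = 306.48 K.
Carnot efficiency: η = 1 − T_C/T_H = 1 − 306.48/534.00 = 0.4261.
Since Q_C/Q_H = T_C/T_H and Q_H = W/η, Q_C = W·T_C/(T_H − T_C) = 88.6 × 306.48/227.52 = 119 kJ.

Q_C ≈ 119 kJ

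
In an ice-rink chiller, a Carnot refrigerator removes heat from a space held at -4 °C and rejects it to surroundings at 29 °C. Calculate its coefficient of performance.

T_H = 29 °C → 29 + 273.15 = 302.15 K.
T_C = -4 °C → -4 + 273.15 = 269.15 K.
The reversible coefficient of performance is COP_R = T_C/(T_H − T_C) = 269.15/(302.15 − 269.15) = 8.16.

COP_R ≈ 8.16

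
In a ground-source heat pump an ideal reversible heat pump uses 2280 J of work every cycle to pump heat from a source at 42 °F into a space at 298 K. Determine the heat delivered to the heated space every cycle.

Q_H ≈ 35200 J

T_C = 42 °F → (42 − 32) × 5/9 = 5.56 °C = 278.71 K.
Reversible heating COP: COP_HP = T_H/(T_H − T_C) = 298.00/19.29 = 15.4449.
Q_H = COP_HP · W = 15.4449 × 2280 = 35200 J.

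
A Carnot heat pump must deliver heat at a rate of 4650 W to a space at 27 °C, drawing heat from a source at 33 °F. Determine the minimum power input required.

T_H = 27 °C → 27 + 273.15 = 300.15 K.
T_C = 33 °F → (33 − 32) × 5/9 = 0.56 °C = 273.71 K.
The Carnot heat-pump COP is COP_HP = T_H/(T_H − T_C) = 300.15/26.44 = 11.3502.
W = Q_H/COP_HP = 4650/11.3502 = 410 W.

Ẇ_in ≈ 410 W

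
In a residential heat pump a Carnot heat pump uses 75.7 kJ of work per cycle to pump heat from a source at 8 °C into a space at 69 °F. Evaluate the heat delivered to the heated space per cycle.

T_H = 69 °F → (69 − 32) × 5/9 = 20.56 °C = 293.71 K.
T_C = 8 °C → 8 + 273.15 = 281.15 K.
COP_HP = T_H/(T_H − T_C) = 293.71/12.56 = 23.3925.
Q_H = COP_HP · W = 23.3925 × 75.7 = 1770 kJ.

Q_H ≈ 1770 kJ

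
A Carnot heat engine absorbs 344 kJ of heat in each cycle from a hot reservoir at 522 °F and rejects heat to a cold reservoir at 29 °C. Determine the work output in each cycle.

T_H = 522 °F → (522 − 32) × 5/9 = 272.22 °C = 545.37 K.
T_C = 29 °C → 29 + 273.15 = 302.15 K.
Carnot efficiency: η = 1 − T_C/T_H = 1 − 302.15/545.37 = 0.4460.
W = η·Q_H = 0.4460 × 344 = 153.4 kJ.

W ≈ 153.4 kJ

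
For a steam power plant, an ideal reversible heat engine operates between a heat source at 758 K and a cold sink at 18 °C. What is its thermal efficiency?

η ≈ 0.6159

T_C = 18 °C → 18 + 273.15 = 291.15 K.
For a reversible engine, η = 1 − T_C/T_H = 1 − 291.15/758.00 = 0.6159.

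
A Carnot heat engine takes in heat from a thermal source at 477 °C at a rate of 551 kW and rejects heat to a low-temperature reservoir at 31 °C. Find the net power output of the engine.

T_H = 477 °C → 477 + 273.15 = 750.15 K.
T_C = 31 °C → 31 + 273.15 = 304.15 K.
The Carnot efficiency is η = 1 − T_C/T_H = 1 − 304.15/750.15 = 0.5945.
W = η·Q_H = 0.5945 × 551 = 328 kW.

Ẇ ≈ 328 kW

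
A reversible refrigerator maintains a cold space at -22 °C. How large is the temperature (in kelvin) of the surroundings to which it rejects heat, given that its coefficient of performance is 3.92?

T_H ≈ 315 K

T_C = -22 °C → -22 + 273.15 = 251.15 K.
COP_R = T_C/(T_H − T_C) ⇒ T_H = T_C·(1 + 1/COP_R) = 251.15 × (1 + 1/3.92) = 315 K.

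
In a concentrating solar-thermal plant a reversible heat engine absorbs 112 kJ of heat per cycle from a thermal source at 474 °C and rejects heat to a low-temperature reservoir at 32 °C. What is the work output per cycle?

T_H = 474 °C → 474 + 273.15 = 747.15 K.
T_C = 32 °C → 32 + 273.15 = 305.15 K.
Since the cycle is reversible, η = 1 − T_C/T_H = 1 − 305.15/747.15 = 0.5916.
W = η·Q_H = 0.5916 × 112 = 66.26 kJ.

W ≈ 66.26 kJ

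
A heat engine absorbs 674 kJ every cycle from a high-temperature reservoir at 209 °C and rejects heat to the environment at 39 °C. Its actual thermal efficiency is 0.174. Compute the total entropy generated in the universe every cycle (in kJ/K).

ΔS_univ ≈ 0.386 kJ/K

T_H = 209 °C → 209 + 273.15 = 482.15 K.
T_C = 39 °C → 39 + 273.15 = 312.15 K.
W = η·Q_H = 0.174 × 674 = 117.3 kJ, so Q_C = Q_H − W = 556.7 kJ.
The hot reservoir loses entropy Q_H/T_H = 674/482.15 = 1.398 kJ/K; the cold reservoir gains Q_C/T_C = 556.7/312.15 = 1.784 kJ/K.
ΔS_univ = −Q_H/T_H + Q_C/T_C = 0.386 kJ/K (> 0, since η = 0.174 < η_Carnot = 0.353).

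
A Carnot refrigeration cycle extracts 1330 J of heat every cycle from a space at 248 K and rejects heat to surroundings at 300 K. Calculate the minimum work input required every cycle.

W_in ≈ 278.9 J

For a reversible refrigerator, COP_R = T_C/(T_H − T_C) = 248.00/52.00 = 4.7692.
W = Q_C/COP_R = 1330/4.7692 = 278.9 J.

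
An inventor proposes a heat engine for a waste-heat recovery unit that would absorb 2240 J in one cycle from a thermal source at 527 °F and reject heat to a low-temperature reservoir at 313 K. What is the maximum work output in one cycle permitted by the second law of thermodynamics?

W_max ≈ 961 J

T_H = 527 °F → (527 − 32) × 5/9 = 275.00 °C = 548.15 K.
By the Carnot theorem, η_max = 1 − T_C/T_H = 1 − 313.00/548.15 = 0.4290.
W_max = η_max · Q_H = 0.4290 × 2240 = 961 J.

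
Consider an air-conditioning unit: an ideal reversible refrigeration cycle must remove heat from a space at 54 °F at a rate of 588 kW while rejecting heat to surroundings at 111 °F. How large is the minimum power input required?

Ẇ_in ≈ 65.2 kW

T_H = 111 °F → (111 − 32) × 5/9 = 43.89 °C = 317.04 K.
T_C = 54 °F → (54 − 32) × 5/9 = 12.22 °C = 285.37 K.
The reversible coefficient of performance is COP_R = T_C/(T_H − T_C) = 285.37/31.67 = 9.0118.
W = Q_C/COP_R = 588/9.0118 = 65.2 kW.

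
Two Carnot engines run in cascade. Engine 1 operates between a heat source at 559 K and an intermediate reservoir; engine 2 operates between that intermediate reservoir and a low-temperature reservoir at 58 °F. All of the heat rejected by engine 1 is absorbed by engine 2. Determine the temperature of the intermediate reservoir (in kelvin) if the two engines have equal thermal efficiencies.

T_m ≈ 401 K

T_C = 58 °F → (58 − 32) × 5/9 = 14.44 °C = 287.59 K.
Equal efficiencies require 1 − T_m/T_H = 1 − T_C/T_m, i.e. T_m/T_H = T_C/T_m, so T_m = √(T_H·T_C) = √(559.00 × 287.59) = 401 K.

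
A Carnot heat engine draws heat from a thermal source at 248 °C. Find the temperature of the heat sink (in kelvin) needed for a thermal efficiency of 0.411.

T_H = 248 °C → 248 + 273.15 = 521.15 K.
From η = 1 − T_C/T_H, T_C = T_H·(1 − η) = 521.15 × (1 − 0.411) = 307 K.

T_C ≈ 307 K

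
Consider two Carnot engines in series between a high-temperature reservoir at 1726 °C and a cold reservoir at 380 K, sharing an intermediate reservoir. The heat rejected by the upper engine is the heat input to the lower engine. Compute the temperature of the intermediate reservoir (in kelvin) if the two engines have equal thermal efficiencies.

T_m ≈ 871.6 K

T_H = 1726 °C → 1726 + 273.15 = 1999.15 K.
Equal efficiencies require 1 − T_m/T_H = 1 − T_C/T_m, i.e. T_m/T_H = T_C/T_m, so T_m = √(T_H·T_C) = √(1999.15 × 380.00) = 871.6 K.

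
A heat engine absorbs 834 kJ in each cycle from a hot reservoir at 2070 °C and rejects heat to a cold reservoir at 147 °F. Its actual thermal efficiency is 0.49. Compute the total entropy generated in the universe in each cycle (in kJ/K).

ΔS_univ ≈ 0.9061 kJ/K

T_H = 2070 °C → 2070 + 273.15 = 2343.15 K.
T_C = 147 °F → (147 − 32) × 5/9 = 63.89 °C = 337.04 K.
W = η·Q_H = 0.49 × 834 = 408.7 kJ, so Q_C = Q_H − W = 425.3 kJ.
Reservoir entropy changes: ΔS_H = −Q_H/T_H = −834/2343.15 = -0.3559 kJ/K and ΔS_C = +Q_C/T_C = 425.3/337.04 = 1.262 kJ/K.
ΔS_univ = −Q_H/T_H + Q_C/T_C = 0.9061 kJ/K (> 0, since η = 0.49 < η_Carnot = 0.856).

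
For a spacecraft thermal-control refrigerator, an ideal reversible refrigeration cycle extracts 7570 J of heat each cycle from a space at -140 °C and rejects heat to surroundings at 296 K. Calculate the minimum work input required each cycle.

T_C = -140 °C → -140 + 273.15 = 133.15 K.
Carnot COP: COP_R = T_C/(T_H − T_C) = 133.15/162.85 = 0.8176.
W = Q_C/COP_R = 7570/0.8176 = 9259 J.

W_in ≈ 9259 J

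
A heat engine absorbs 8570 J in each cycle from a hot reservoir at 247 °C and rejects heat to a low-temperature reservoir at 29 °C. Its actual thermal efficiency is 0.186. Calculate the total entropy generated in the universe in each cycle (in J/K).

T_H = 247 °C → 247 + 273.15 = 520.15 K.
T_C = 29 °C → 29 + 273.15 = 302.15 K.
W = η·Q_H = 0.186 × 8570 = 1594 J, so Q_C = Q_H − W = 6976 J.
Entropy balance on the reservoirs: −Q_H/T_H = -16.48 J/K, +Q_C/T_C = 23.09 J/K.
ΔS_univ = −Q_H/T_H + Q_C/T_C = 6.612 J/K (> 0, since η = 0.186 < η_Carnot = 0.419).

ΔS_univ ≈ 6.612 J/K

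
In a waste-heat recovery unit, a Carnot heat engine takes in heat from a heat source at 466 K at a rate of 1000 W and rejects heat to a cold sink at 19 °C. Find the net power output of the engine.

T_C = 19 °C → 19 + 273.15 = 292.15 K.
For a reversible engine, η = 1 − T_C/T_H = 1 − 292.15/466.00 = 0.3731.
W = η·Q_H = 0.3731 × 1000 = 373 W.

Ẇ ≈ 373 W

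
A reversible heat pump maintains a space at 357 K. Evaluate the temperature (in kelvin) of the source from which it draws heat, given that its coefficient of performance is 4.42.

T_C ≈ 276 K

COP_HP = T_H/(T_H − T_C) ⇒ T_C = T_H·(COP_HP − 1)/COP_HP = 357.00 × (4.42 − 1)/4.42 = 276 K.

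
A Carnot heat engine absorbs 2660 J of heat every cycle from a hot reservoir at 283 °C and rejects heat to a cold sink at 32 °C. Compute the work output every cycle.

T_H = 283 °C → 283 + 273.15 = 556.15 K.
T_C = 32 °C → 32 + 273.15 = 305.15 K.
Since the cycle is reversible, η = 1 − T_C/T_H = 1 − 305.15/556.15 = 0.4513.
W = η·Q_H = 0.4513 × 2660 = 1201 J.

W ≈ 1201 J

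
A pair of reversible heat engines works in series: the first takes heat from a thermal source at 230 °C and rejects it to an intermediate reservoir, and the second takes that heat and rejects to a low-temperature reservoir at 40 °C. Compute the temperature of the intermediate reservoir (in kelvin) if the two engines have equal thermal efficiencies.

T_H = 230 °C → 230 + 273.15 = 503.15 K.
T_C = 40 °C → 40 + 273.15 = 313.15 K.
Equal efficiencies require 1 − T_m/T_H = 1 − T_C/T_m, i.e. T_m/T_H = T_C/T_m, so T_m = √(T_H·T_C) = √(503.15 × 313.15) = 397 K.

T_m ≈ 397 K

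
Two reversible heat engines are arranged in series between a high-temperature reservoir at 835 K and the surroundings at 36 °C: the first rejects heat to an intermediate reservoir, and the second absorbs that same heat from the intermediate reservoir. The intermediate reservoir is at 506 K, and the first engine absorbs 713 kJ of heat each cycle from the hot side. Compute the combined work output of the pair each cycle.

T_C = 36 °C → 36 + 273.15 = 309.15 K.
Two reversible stages in series are equivalent to a single Carnot engine between T_H and T_C, so η_total = 1 − T_C/T_H = 1 − 309.15/835.00 = 0.6298.
W_total = η_total · Q_H = 0.6298 × 713 = 449 kJ.

W_total ≈ 449 kJ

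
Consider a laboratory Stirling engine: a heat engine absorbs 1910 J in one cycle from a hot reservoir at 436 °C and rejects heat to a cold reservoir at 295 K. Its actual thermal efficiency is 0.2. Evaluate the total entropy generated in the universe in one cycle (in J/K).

ΔS_univ ≈ 2.49 J/K

T_H = 436 °C → 436 + 273.15 = 709.15 K.
W = η·Q_H = 0.2 × 1910 = 382.0 J, so Q_C = Q_H − W = 1528 J.
Reservoir entropy changes: ΔS_H = −Q_H/T_H = −1910/709.15 = -2.693 J/K and ΔS_C = +Q_C/T_C = 1528/295.00 = 5.180 J/K.
ΔS_univ = −Q_H/T_H + Q_C/T_C = 2.49 J/K (> 0, since η = 0.2 < η_Carnot = 0.584).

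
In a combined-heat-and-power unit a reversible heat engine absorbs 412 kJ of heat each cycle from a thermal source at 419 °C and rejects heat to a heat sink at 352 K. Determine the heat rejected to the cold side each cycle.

Q_C ≈ 209.5 kJ

T_H = 419 °C → 419 + 273.15 = 692.15 K.
Carnot efficiency: η = 1 − T_C/T_H = 1 − 352.00/692.15 = 0.4914.
For a reversible cycle Q_C/Q_H = T_C/T_H, so Q_C = 412 × 352.00/692.15 = 209.5 kJ.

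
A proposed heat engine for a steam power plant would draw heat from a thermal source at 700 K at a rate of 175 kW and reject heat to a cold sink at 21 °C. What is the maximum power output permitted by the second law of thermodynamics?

Ẇ_max ≈ 101.5 kW

T_C = 21 °C → 21 + 273.15 = 294.15 K.
The upper bound on efficiency is η_max = 1 − T_C/T_H = 1 − 294.15/700.00 = 0.5798.
W_max = η_max · Q_H = 0.5798 × 175 = 101.5 kW.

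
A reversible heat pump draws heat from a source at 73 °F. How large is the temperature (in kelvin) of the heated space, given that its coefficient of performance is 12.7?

T_C = 73 °F → (73 − 32) × 5/9 = 22.78 °C = 295.93 K.
COP_HP = T_H/(T_H − T_C) ⇒ T_H = T_C·COP_HP/(COP_HP − 1) = 295.93 × 12.7/(12.7 − 1) = 321.2 K.

T_H ≈ 321.2 K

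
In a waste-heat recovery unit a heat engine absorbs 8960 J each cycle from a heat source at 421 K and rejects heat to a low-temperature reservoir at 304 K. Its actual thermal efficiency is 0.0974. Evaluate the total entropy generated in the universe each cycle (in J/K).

W = η·Q_H = 0.0974 × 8960 = 872.7 J, so Q_C = Q_H − W = 8087 J.
The hot reservoir loses entropy Q_H/T_H = 8960/421.00 = 21.28 J/K; the cold reservoir gains Q_C/T_C = 8087/304.00 = 26.60 J/K.
ΔS_univ = −Q_H/T_H + Q_C/T_C = 5.320 J/K (> 0, since η = 0.0974 < η_Carnot = 0.278).

ΔS_univ ≈ 5.320 J/K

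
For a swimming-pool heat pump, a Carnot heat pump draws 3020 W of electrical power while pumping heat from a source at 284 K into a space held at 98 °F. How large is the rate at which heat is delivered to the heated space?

T_H = 98 °F → (98 − 32) × 5/9 = 36.67 °C = 309.82 K.
The Carnot heat-pump COP is COP_HP = T_H/(T_H − T_C) = 309.82/25.82 = 12.0006.
Q_H = COP_HP · W = 12.0006 × 3020 = 36240 W.

Q̇_H ≈ 36240 W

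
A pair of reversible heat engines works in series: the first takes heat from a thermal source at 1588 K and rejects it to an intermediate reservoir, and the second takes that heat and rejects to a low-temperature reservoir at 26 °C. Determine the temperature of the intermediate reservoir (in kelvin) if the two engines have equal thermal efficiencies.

T_m ≈ 689 K

T_C = 26 °C → 26 + 273.15 = 299.15 K.
Equal efficiencies require 1 − T_m/T_H = 1 − T_C/T_m, i.e. T_m/T_H = T_C/T_m, so T_m = √(T_H·T_C) = √(1588.00 × 299.15) = 689 K.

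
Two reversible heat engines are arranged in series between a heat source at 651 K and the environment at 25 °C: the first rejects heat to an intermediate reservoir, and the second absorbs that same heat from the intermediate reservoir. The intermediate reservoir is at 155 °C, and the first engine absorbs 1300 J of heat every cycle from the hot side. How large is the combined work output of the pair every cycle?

W_total ≈ 705 J

T_C = 25 °C → 25 + 273.15 = 298.15 K.
Two reversible stages in series are equivalent to a single Carnot engine between T_H and T_C, so η_total = 1 − T_C/T_H = 1 − 298.15/651.00 = 0.5420.
W_total = η_total · Q_H = 0.5420 × 1300 = 705 J.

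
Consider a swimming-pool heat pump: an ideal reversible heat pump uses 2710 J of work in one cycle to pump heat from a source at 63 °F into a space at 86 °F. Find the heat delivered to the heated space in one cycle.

T_H = 86 °F → (86 − 32) × 5/9 = 30.00 °C = 303.15 K.
T_C = 63 °F → (63 − 32) × 5/9 = 17.22 °C = 290.37 K.
Reversible heating COP: COP_HP = T_H/(T_H − T_C) = 303.15/12.78 = 23.7248.
Q_H = COP_HP · W = 23.7248 × 2710 = 64300 J.

Q_H ≈ 64300 J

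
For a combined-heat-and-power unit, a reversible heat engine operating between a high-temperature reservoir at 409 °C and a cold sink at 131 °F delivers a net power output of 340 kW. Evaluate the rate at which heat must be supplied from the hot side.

Q̇_H ≈ 655 kW

T_H = 409 °C → 409 + 273.15 = 682.15 K.
T_C = 131 °F → (131 − 32) × 5/9 = 55.00 °C = 328.15 K.
For a reversible engine, η = 1 − T_C/T_H = 1 − 328.15/682.15 = 0.5189.
Q_H = W/η = 340/0.5189 = 655 kW.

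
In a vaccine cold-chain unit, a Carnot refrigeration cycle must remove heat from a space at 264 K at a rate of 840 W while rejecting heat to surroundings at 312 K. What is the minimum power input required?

The reversible coefficient of performance is COP_R = T_C/(T_H − T_C) = 264.00/48.00 = 5.5000.
W = Q_C/COP_R = 840/5.5000 = 152.7 W.

Ẇ_in ≈ 152.7 W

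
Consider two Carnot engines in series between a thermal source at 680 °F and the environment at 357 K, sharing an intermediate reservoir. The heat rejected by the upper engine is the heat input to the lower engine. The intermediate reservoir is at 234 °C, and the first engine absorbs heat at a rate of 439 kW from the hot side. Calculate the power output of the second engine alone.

T_H = 680 °F → (680 − 32) × 5/9 = 360.00 °C = 633.15 K.
T_m = 234 °C → 234 + 273.15 = 507.15 K.
Heat entering the second stage: Q_m = Q_H·(T_m/T_H) = 439 × 507.15/633.15 = 352 kW.
Second-stage efficiency η₂ = 1 − T_C/T_m = 1 − 357.00/507.15 = 0.2961, so W₂ = η₂·Q_m = 104 kW.

Ẇ₂ ≈ 104 kW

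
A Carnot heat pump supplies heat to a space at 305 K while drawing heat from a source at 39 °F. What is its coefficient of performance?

T_C = 39 °F → (39 − 32) × 5/9 = 3.89 °C = 277.04 K.
The Carnot heat-pump COP is COP_HP = T_H/(T_H − T_C) = 305.00/(305.00 − 277.04) = 10.9.

COP_HP ≈ 10.9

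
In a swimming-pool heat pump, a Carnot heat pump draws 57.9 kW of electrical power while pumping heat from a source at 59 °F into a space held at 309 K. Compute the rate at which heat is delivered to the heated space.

T_C = 59 °F → (59 − 32) × 5/9 = 15.00 °C = 288.15 K.
Reversible heating COP: COP_HP = T_H/(T_H − T_C) = 309.00/20.85 = 14.8201.
Q_H = COP_HP · W = 14.8201 × 57.9 = 858.1 kW.

Q̇_H ≈ 858.1 kW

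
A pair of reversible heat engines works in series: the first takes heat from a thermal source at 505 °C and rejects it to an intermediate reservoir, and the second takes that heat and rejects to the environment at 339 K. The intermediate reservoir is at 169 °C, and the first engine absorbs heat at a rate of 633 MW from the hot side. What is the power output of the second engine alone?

T_H = 505 °C → 505 + 273.15 = 778.15 K.
T_m = 169 °C → 169 + 273.15 = 442.15 K.
Heat entering the second stage: Q_m = Q_H·(T_m/T_H) = 633 × 442.15/778.15 = 360 MW.
Second-stage efficiency η₂ = 1 − T_C/T_m = 1 − 339.00/442.15 = 0.2333, so W₂ = η₂·Q_m = 83.9 MW.

Ẇ₂ ≈ 83.9 MW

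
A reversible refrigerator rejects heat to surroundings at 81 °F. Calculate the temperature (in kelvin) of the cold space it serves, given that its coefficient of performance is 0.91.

T_C ≈ 143 K

T_H = 81 °F → (81 − 32) × 5/9 = 27.22 °C = 300.37 K.
COP_R = T_C/(T_H − T_C) ⇒ T_C = T_H·COP_R/(1 + COP_R) = 300.37 × 0.91/(1 + 0.91) = 143 K.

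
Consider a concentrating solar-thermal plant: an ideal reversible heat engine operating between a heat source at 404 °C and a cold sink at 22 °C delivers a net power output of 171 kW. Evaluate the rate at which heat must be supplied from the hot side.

T_H = 404 °C → 404 + 273.15 = 677.15 K.
T_C = 22 °C → 22 + 273.15 = 295.15 K.
For a reversible engine, η = 1 − T_C/T_H = 1 − 295.15/677.15 = 0.5641.
Q_H = W/η = 171/0.5641 = 303 kW.

Q̇_H ≈ 303 kW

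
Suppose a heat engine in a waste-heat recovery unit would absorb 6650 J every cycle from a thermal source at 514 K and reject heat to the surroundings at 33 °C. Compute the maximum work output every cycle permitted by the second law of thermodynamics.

T_C = 33 °C → 33 + 273.15 = 306.15 K.
By the Carnot theorem, η_max = 1 − T_C/T_H = 1 − 306.15/514.00 = 0.4044.
W_max = η_max · Q_H = 0.4044 × 6650 = 2689 J.

W_max ≈ 2689 J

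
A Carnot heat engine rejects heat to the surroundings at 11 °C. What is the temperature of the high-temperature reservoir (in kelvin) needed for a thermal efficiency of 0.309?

T_C = 11 °C → 11 + 273.15 = 284.15 K.
From η = 1 − T_C/T_H, solving for T_H gives T_H = T_C/(1 − η) = 284.15/(1 − 0.309) = 411.2 K.

T_H ≈ 411.2 K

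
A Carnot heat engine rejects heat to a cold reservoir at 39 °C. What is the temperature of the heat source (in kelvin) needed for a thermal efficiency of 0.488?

T_H ≈ 610 K

T_C = 39 °C → 39 + 273.15 = 312.15 K.
From η = 1 − T_C/T_H, solving for T_H gives T_H = T_C/(1 − η) = 312.15/(1 − 0.488) = 610 K.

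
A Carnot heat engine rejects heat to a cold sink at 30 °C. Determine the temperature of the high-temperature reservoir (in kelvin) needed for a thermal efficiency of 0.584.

T_H ≈ 728.7 K

T_C = 30 °C → 30 + 273.15 = 303.15 K.
From η = 1 − T_C/T_H, solving for T_H gives T_H = T_C/(1 − η) = 303.15/(1 − 0.584) = 728.7 K.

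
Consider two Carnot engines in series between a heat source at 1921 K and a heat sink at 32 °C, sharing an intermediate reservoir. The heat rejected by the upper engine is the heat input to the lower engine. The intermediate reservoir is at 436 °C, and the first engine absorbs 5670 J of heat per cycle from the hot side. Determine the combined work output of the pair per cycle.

T_C = 32 °C → 32 + 273.15 = 305.15 K.
Two reversible stages in series are equivalent to a single Carnot engine between T_H and T_C, so η_total = 1 − T_C/T_H = 1 − 305.15/1921.00 = 0.8412.
W_total = η_total · Q_H = 0.8412 × 5670 = 4770 J.

W_total ≈ 4770 J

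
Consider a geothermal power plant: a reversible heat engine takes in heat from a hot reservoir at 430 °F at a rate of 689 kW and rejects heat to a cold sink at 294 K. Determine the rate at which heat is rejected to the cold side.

Q̇_C ≈ 410 kW

T_H = 430 °F → (430 − 32) × 5/9 = 221.11 °C = 494.26 K.
Carnot efficiency: η = 1 − T_C/T_H = 1 − 294.00/494.26 = 0.4052.
For a reversible cycle Q_C/Q_H = T_C/T_H, so Q_C = 689 × 294.00/494.26 = 410 kW.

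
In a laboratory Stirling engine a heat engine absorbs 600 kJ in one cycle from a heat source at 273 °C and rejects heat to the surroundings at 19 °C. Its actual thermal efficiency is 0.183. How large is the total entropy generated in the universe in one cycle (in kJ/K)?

ΔS_univ ≈ 0.579 kJ/K

T_H = 273 °C → 273 + 273.15 = 546.15 K.
T_C = 19 °C → 19 + 273.15 = 292.15 K.
W = η·Q_H = 0.183 × 600 = 109.8 kJ, so Q_C = Q_H − W = 490.2 kJ.
Reservoir entropy changes: ΔS_H = −Q_H/T_H = −600/546.15 = -1.099 kJ/K and ΔS_C = +Q_C/T_C = 490.2/292.15 = 1.678 kJ/K.
ΔS_univ = −Q_H/T_H + Q_C/T_C = 0.579 kJ/K (> 0, since η = 0.183 < η_Carnot = 0.465).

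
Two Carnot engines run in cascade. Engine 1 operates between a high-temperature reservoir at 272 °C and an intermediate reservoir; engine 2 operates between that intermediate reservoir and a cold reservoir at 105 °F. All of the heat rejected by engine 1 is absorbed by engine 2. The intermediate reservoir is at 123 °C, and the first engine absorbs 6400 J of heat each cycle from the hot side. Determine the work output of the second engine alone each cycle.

T_H = 272 °C → 272 + 273.15 = 545.15 K.
T_C = 105 °F → (105 − 32) × 5/9 = 40.56 °C = 313.71 K.
T_m = 123 °C → 123 + 273.15 = 396.15 K.
Heat entering the second stage: Q_m = Q_H·(T_m/T_H) = 6400 × 396.15/545.15 = 4651 J.
Second-stage efficiency η₂ = 1 − T_C/T_m = 1 − 313.71/396.15 = 0.2081, so W₂ = η₂·Q_m = 967.9 J.

W₂ ≈ 967.9 J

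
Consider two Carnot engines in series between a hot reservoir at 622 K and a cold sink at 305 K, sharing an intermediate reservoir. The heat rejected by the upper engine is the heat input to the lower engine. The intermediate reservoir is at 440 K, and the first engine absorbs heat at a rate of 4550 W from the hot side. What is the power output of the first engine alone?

First-stage efficiency η₁ = 1 − T_m/T_H = 1 − 440.00/622.00 = 0.2926.
W₁ = η₁·Q_H = 0.2926 × 4550 = 1330 W.

Ẇ₁ ≈ 1330 W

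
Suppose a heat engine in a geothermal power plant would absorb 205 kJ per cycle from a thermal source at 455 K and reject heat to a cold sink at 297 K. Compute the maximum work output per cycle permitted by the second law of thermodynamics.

The upper bound on efficiency is η_max = 1 − T_C/T_H = 1 − 297.00/455.00 = 0.3473.
W_max = η_max · Q_H = 0.3473 × 205 = 71.19 kJ.

W_max ≈ 71.19 kJ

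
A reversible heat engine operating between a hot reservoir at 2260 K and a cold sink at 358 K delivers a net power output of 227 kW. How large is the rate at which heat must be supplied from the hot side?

The Carnot efficiency is η = 1 − T_C/T_H = 1 − 358.00/2260.00 = 0.8416.
Q_H = W/η = 227/0.8416 = 269.7 kW.

Q̇_H ≈ 269.7 kW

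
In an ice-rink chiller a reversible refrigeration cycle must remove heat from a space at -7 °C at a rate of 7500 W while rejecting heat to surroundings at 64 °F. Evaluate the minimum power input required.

Ẇ_in ≈ 698 W

T_H = 64 °F → (64 − 32) × 5/9 = 17.78 °C = 290.93 K.
T_C = -7 °C → -7 + 273.15 = 266.15 K.
The reversible coefficient of performance is COP_R = T_C/(T_H − T_C) = 266.15/24.78 = 10.7415.
W = Q_C/COP_R = 7500/10.7415 = 698 W.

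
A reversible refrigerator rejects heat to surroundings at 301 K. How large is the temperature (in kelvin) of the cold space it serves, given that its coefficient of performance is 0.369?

T_C ≈ 81.1 K

COP_R = T_C/(T_H − T_C) ⇒ T_C = T_H·COP_R/(1 + COP_R) = 301.00 × 0.369/(1 + 0.369) = 81.1 K.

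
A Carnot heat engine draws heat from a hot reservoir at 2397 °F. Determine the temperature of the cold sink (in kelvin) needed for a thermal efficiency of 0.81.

T_C ≈ 302 K

T_H = 2397 °F → (2397 − 32) × 5/9 = 1313.89 °C = 1587.04 K.
From η = 1 − T_C/T_H, T_C = T_H·(1 − η) = 1587.04 × (1 − 0.81) = 302 K.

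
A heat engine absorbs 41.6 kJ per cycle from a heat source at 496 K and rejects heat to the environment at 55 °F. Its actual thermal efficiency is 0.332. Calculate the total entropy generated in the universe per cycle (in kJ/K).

ΔS_univ ≈ 0.0133 kJ/K

T_C = 55 °F → (55 − 32) × 5/9 = 12.78 °C = 285.93 K.
W = η·Q_H = 0.332 × 41.6 = 13.81 kJ, so Q_C = Q_H − W = 27.79 kJ.
The hot reservoir loses entropy Q_H/T_H = 41.6/496.00 = 0.08387 kJ/K; the cold reservoir gains Q_C/T_C = 27.79/285.93 = 0.09719 kJ/K.
ΔS_univ = −Q_H/T_H + Q_C/T_C = 0.0133 kJ/K (> 0, since η = 0.332 < η_Carnot = 0.424).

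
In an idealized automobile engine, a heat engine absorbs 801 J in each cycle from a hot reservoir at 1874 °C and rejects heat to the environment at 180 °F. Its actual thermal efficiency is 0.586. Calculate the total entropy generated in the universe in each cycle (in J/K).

ΔS_univ ≈ 0.5601 J/K

T_H = 1874 °C → 1874 + 273.15 = 2147.15 K.
T_C = 180 °F → (180 − 32) × 5/9 = 82.22 °C = 355.37 K.
W = η·Q_H = 0.586 × 801 = 469.4 J, so Q_C = Q_H − W = 331.6 J.
Entropy balance on the reservoirs: −Q_H/T_H = -0.3731 J/K, +Q_C/T_C = 0.9331 J/K.
ΔS_univ = −Q_H/T_H + Q_C/T_C = 0.5601 J/K (> 0, since η = 0.586 < η_Carnot = 0.834).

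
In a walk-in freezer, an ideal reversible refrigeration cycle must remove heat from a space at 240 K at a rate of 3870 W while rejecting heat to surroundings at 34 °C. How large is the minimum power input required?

Ẇ_in ≈ 1080 W

T_H = 34 °C → 34 + 273.15 = 307.15 K.
COP_R = T_C/(T_H − T_C) = 240.00/67.15 = 3.5741.
W = Q_C/COP_R = 3870/3.5741 = 1080 W.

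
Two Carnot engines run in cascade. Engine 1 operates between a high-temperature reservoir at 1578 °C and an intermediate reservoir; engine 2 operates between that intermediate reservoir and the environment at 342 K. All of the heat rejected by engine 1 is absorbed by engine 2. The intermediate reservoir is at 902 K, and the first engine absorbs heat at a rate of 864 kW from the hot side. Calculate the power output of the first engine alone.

T_H = 1578 °C → 1578 + 273.15 = 1851.15 K.
First-stage efficiency η₁ = 1 − T_m/T_H = 1 − 902.00/1851.15 = 0.5127.
W₁ = η₁·Q_H = 0.5127 × 864 = 443 kW.

Ẇ₁ ≈ 443 kW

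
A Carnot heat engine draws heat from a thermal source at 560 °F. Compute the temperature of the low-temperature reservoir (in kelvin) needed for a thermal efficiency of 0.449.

T_H = 560 °F → (560 − 32) × 5/9 = 293.33 °C = 566.48 K.
From η = 1 − T_C/T_H, T_C = T_H·(1 − η) = 566.48 × (1 − 0.449) = 312 K.

T_C ≈ 312 K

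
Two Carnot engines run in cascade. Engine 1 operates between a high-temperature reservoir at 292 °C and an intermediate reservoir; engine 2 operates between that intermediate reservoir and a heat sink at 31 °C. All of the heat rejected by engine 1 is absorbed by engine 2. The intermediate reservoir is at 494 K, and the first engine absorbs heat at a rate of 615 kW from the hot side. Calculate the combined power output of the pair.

T_H = 292 °C → 292 + 273.15 = 565.15 K.
T_C = 31 °C → 31 + 273.15 = 304.15 K.
Two reversible stages in series are equivalent to a single Carnot engine between T_H and T_C, so η_total = 1 − T_C/T_H = 1 − 304.15/565.15 = 0.4618.
W_total = η_total · Q_H = 0.4618 × 615 = 284.0 kW.

Ẇ_total ≈ 284.0 kW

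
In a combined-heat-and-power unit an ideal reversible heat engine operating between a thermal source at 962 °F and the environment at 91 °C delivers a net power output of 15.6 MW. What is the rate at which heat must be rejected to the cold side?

T_H = 962 °F → (962 − 32) × 5/9 = 516.67 °C = 789.82 K.
T_C = 91 °C → 91 + 273.15 = 364.15 K.
For a reversible engine, η = 1 − T_C/T_H = 1 − 364.15/789.82 = 0.5389.
Since Q_C/Q_H = T_C/T_H and Q_H = W/η, Q_C = W·T_C/(T_H − T_C) = 15.6 × 364.15/425.67 = 13.3 MW.

Q̇_C ≈ 13.3 MW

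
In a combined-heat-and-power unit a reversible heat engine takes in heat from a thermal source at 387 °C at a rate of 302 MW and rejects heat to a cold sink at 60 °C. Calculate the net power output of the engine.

Ẇ ≈ 150 MW

T_H = 387 °C → 387 + 273.15 = 660.15 K.
T_C = 60 °C → 60 + 273.15 = 333.15 K.
Carnot efficiency: η = 1 − T_C/T_H = 1 − 333.15/660.15 = 0.4953.
W = η·Q_H = 0.4953 × 302 = 150 MW.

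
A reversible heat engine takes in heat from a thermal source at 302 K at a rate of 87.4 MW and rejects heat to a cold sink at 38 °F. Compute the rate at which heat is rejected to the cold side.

T_C = 38 °F → (38 − 32) × 5/9 = 3.33 °C = 276.48 K.
The Carnot efficiency is η = 1 − T_C/T_H = 1 − 276.48/302.00 = 0.0845.
For a reversible cycle Q_C/Q_H = T_C/T_H, so Q_C = 87.4 × 276.48/302.00 = 80.02 MW.

Q̇_C ≈ 80.02 MW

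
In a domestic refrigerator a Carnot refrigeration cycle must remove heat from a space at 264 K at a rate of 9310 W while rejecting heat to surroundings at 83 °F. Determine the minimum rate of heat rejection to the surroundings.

Q̇_H ≈ 10600 W

T_H = 83 °F → (83 − 32) × 5/9 = 28.33 °C = 301.48 K.
For a reversible cycle Q_H/Q_C = T_H/T_C, so Q_H = Q_C·T_H/T_C = 9310 × 301.48/264.00 = 10600 W.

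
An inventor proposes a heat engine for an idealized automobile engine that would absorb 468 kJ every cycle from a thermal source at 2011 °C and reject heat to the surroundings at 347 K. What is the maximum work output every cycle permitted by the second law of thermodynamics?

W_max ≈ 397 kJ

T_H = 2011 °C → 2011 + 273.15 = 2284.15 K.
By the Carnot theorem, η_max = 1 − T_C/T_H = 1 − 347.00/2284.15 = 0.8481.
W_max = η_max · Q_H = 0.8481 × 468 = 397 kJ.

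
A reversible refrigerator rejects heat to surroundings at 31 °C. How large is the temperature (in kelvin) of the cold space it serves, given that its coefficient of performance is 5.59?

T_H = 31 °C → 31 + 273.15 = 304.15 K.
COP_R = T_C/(T_H − T_C) ⇒ T_C = T_H·COP_R/(1 + COP_R) = 304.15 × 5.59/(1 + 5.59) = 258.0 K.

T_C ≈ 258.0 K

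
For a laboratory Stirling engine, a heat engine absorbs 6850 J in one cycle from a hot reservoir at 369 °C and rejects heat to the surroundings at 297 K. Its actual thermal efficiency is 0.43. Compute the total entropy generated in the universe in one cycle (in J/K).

T_H = 369 °C → 369 + 273.15 = 642.15 K.
W = η·Q_H = 0.43 × 6850 = 2946 J, so Q_C = Q_H − W = 3904 J.
Reservoir entropy changes: ΔS_H = −Q_H/T_H = −6850/642.15 = -10.67 J/K and ΔS_C = +Q_C/T_C = 3904/297.00 = 13.15 J/K.
ΔS_univ = −Q_H/T_H + Q_C/T_C = 2.479 J/K (> 0, since η = 0.43 < η_Carnot = 0.537).

ΔS_univ ≈ 2.479 J/K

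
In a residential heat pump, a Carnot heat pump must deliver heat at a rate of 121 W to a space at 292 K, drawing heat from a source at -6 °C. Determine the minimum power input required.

Ẇ_in ≈ 10.3 W

T_C = -6 °C → -6 + 273.15 = 267.15 K.
COP_HP = T_H/(T_H − T_C) = 292.00/24.85 = 11.7505.
W = Q_H/COP_HP = 121/11.7505 = 10.3 W.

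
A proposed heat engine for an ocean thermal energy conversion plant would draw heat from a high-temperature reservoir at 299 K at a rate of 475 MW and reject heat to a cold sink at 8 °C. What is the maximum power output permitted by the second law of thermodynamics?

Ẇ_max ≈ 28.4 MW

T_C = 8 °C → 8 + 273.15 = 281.15 K.
The upper bound on efficiency is η_max = 1 − T_C/T_H = 1 − 281.15/299.00 = 0.0597.
W_max = η_max · Q_H = 0.0597 × 475 = 28.4 MW.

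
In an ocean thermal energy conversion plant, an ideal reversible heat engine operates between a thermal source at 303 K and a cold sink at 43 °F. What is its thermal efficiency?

η ≈ 0.0783

T_C = 43 °F → (43 − 32) × 5/9 = 6.11 °C = 279.26 K.
Since the cycle is reversible, η = 1 − T_C/T_H = 1 − 279.26/303.00 = 0.0783.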